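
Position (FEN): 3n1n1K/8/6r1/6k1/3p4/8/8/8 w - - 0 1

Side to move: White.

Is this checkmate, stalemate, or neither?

White to move; white king on h8.
In check: no.
King squares — g7: attacked by Rg6; h7: attacked by Nf8; g8: attacked by Rg6.
Legal moves for White: none.
Not in check and no legal moves → stalemate.

stalemate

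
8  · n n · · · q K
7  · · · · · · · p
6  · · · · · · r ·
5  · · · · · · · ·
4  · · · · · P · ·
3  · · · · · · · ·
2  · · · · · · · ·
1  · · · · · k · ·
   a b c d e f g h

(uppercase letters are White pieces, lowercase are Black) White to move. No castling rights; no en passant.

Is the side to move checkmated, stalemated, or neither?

checkmate

White to move; white king on h8.
In check: yes, from the black queen on g8.
King squares — g7: attacked by Rg6; h7: attacked by Qg8; g8: attacked by Rg6.
Legal moves for White: none.
In check with no legal moves → checkmate.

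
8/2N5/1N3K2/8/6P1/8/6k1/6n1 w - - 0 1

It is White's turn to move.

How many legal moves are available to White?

White to move; king on f6.
In check: no.
Legal moves: Ne8, Nca8, Ne6, Na6, Ncd5, Nb5, Kg7, Kf7, Ke7, Kg6, Ke6, Kg5, Kf5, Ke5, Nc8, Nba8, Nd7, Nbd5, Nc4, Na4, g5.
Count: 21.

21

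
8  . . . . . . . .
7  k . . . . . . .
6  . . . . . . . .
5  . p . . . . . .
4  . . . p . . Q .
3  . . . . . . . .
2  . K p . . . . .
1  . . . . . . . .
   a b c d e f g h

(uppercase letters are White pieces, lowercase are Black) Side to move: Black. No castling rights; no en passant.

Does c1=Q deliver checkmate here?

After c1=Q: white king on b2; in check: yes, from the black queen on c1.
White has 3 legal replies: Kb3, Ka2, Kxc1.
In check but a legal move exists → not checkmate.

no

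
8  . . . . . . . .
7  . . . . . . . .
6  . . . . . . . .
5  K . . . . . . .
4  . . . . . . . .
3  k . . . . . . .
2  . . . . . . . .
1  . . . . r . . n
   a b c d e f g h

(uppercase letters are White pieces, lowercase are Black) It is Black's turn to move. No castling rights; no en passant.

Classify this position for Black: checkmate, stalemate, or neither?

Black to move; black king on a3.
In check: no.
Legal moves for Black: Kb3, Kb2, Ka2, Ng3, Nf2, Re8, Re7, Re6, Re5+, Re4, Re3, Re2, Rg1, Rf1, Rd1, Rc1, Rb1, Ra1.
Black has 18 legal moves and is not in check → neither.

neither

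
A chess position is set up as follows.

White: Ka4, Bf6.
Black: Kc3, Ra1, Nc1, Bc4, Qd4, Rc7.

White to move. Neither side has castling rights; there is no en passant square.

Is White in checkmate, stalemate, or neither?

checkmate

White to move; white king on a4.
In check: yes, from the black rook on a1.
King squares — a3: attacked by Ra1; b3: attacked by Nc1; b4: attacked by Kc3; a5: attacked by Ra1; b5: attacked by Bc4.
Legal moves for White: none.
In check with no legal moves → checkmate.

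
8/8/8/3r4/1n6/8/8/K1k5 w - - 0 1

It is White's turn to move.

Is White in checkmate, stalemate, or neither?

White to move; white king on a1.
In check: no.
King squares — b1: attacked by Kc1; a2: attacked by Nb4; b2: attacked by Kc1.
Legal moves for White: none.
Not in check and no legal moves → stalemate.

stalemate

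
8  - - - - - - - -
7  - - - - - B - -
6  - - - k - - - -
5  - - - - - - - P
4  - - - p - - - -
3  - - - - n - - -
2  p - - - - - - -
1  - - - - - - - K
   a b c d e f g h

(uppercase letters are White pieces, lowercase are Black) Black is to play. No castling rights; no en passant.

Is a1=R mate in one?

After a1=R: white king on h1; in check: yes, from the black rook on a1.
White has 1 legal reply: Kh2.
In check but a legal move exists → not checkmate.

no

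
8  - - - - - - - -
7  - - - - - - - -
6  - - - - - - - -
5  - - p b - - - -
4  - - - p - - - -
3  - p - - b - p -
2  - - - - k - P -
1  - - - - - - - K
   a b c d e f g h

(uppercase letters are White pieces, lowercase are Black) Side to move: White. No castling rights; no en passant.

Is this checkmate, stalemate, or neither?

White to move; white king on h1.
In check: no.
King squares — g1: attacked by Be3; g2: own pawn; h2: attacked by Pg3.
Legal moves for White: none.
Not in check and no legal moves → stalemate.

stalemate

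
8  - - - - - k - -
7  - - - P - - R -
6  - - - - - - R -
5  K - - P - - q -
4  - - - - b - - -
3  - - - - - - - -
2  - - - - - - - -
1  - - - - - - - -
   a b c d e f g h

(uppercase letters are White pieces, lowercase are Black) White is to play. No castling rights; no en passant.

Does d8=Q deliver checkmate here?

After d8=Q: black king on f8; in check: yes, from the white queen on d8.
Black has 1 legal reply: Qxd8+.
In check but a legal move exists → not checkmate.

no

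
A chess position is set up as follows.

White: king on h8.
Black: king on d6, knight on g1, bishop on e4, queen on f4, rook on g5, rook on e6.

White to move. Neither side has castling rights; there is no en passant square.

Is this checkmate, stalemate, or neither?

White to move; white king on h8.
In check: no.
King squares — g7: attacked by Rg5; h7: attacked by Be4; g8: attacked by Rg5.
Legal moves for White: none.
Not in check and no legal moves → stalemate.

stalemate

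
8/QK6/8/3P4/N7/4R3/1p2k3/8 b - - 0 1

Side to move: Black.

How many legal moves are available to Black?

Black to move; king on e2.
In check: yes, from the white rook on e3.
Legal moves: Kf2, Kd2, Kf1, Kd1.
Count: 4.

4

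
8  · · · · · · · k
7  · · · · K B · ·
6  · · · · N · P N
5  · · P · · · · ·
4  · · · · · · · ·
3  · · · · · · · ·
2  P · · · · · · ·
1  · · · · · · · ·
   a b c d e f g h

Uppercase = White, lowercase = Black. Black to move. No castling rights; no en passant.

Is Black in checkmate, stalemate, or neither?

Black to move; black king on h8.
In check: no.
King squares — g7: attacked by Ne6; h7: attacked by Pg6; g8: attacked by Nh6.
Legal moves for Black: none.
Not in check and no legal moves → stalemate.

stalemate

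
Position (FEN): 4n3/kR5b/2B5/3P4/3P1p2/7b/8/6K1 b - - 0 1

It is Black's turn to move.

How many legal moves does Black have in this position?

Black to move; king on a7.
In check: yes, from the white rook on b7.
Legal moves: Ka8, Ka6.
Count: 2.

2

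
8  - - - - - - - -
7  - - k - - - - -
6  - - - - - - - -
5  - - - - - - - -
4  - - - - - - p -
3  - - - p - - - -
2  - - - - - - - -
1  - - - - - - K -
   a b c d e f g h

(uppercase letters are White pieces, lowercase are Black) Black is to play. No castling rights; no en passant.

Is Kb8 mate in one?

no

After Kb8: white king on g1; in check: no.
White is not in check, so this cannot be checkmate.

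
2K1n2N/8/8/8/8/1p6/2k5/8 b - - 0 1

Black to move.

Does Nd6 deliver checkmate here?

no

After Nd6: white king on c8; in check: yes, from the black knight on d6.
White has 4 legal replies: Kd8, Kb8, Kd7, Kc7.
In check but a legal move exists → not checkmate.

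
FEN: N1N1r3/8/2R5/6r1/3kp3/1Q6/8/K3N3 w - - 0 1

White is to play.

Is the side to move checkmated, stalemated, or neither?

neither

White to move; white king on a1.
In check: no.
Legal moves for White include: Ne7, Na7, Nd6, Ncb6, Nc7, Nab6, Rc7, Rh6, Rg6, Rf6, Re6, Rd6+, Rb6, Ra6, Rc5, Rc4+, Rc3, Rc2, ... (list truncated; more exist).
White has legal moves and is not in check → neither.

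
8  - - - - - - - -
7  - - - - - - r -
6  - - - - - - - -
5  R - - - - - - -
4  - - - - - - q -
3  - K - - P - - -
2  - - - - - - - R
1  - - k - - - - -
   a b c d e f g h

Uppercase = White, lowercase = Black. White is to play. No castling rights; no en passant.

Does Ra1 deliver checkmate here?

After Ra1: black king on c1; in check: yes, from the white rook on a1.
King squares — b1: attacked by Ra1; d1: attacked by Ra1; b2: attacked by Rh2; c2: attacked by Rh2; d2: attacked by Rh2.
Black has no legal moves → checkmate.

yes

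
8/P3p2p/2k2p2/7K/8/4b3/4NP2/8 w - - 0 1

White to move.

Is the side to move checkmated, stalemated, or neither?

White to move; white king on h5.
In check: no.
Legal moves for White: Kh4, Kg4, Nf4, Nd4+, Ng3, Nc3, Ng1, Nc1, fxe3, a8=Q+, a8=R, a8=B+, a8=N, f3, f4.
White has 15 legal moves and is not in check → neither.

neither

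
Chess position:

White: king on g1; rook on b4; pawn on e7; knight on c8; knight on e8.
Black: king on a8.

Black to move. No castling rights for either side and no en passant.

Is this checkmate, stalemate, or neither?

Black to move; black king on a8.
In check: no.
King squares — a7: attacked by Nc8; b7: attacked by Rb4; b8: attacked by Rb4.
Legal moves for Black: none.
Not in check and no legal moves → stalemate.

stalemate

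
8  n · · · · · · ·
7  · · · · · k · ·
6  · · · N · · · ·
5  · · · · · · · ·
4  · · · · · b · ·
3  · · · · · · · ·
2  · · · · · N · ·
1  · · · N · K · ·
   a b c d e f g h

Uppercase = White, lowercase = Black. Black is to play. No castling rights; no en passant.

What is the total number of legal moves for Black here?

8

Black to move; king on f7.
In check: yes, from the white knight on d6.
Legal moves: Kg8, Kf8, Kg7, Ke7, Kg6, Kf6, Ke6, Bxd6.
Count: 8.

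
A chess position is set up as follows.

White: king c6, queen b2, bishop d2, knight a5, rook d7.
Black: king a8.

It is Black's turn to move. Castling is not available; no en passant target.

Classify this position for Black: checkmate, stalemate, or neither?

stalemate

Black to move; black king on a8.
In check: no.
King squares — a7: attacked by Rd7; b7: attacked by Qb2; b8: attacked by Qb2.
Legal moves for Black: none.
Not in check and no legal moves → stalemate.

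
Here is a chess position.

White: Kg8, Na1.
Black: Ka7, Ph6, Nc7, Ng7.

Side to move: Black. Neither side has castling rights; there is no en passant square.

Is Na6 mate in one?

After Na6: white king on g8; in check: no.
White is not in check, so this cannot be checkmate.

no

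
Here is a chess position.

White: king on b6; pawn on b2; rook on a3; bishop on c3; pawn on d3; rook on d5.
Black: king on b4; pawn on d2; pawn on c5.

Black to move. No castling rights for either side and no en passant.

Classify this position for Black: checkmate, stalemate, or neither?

Black to move; black king on b4.
In check: yes, from the white bishop on c3.
King squares — a3: attacked by Pb2; b3: attacked by Ra3; c3: attacked by Pb2; a4: attacked by Ra3; c4: attacked by Pd3; a5: attacked by Ra3; b5: attacked by Kb6; c5: own pawn.
Legal moves for Black: none.
In check with no legal moves → checkmate.

checkmate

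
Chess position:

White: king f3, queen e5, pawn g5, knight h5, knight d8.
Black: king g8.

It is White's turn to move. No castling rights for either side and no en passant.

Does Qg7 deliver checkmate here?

After Qg7: black king on g8; in check: yes, from the white queen on g7.
King squares — f7: attacked by Qg7; g7: attacked by Nh5; h7: attacked by Qg7; f8: attacked by Qg7; h8: attacked by Qg7.
Black has no legal moves → checkmate.

yes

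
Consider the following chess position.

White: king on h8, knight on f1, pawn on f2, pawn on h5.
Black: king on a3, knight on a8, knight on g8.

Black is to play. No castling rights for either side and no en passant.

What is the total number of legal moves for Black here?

10

Black to move; king on a3.
In check: no.
Legal moves: Ne7, Nh6, Nf6, Nc7, Nb6, Kb4, Ka4, Kb3, Kb2, Ka2.
Count: 10.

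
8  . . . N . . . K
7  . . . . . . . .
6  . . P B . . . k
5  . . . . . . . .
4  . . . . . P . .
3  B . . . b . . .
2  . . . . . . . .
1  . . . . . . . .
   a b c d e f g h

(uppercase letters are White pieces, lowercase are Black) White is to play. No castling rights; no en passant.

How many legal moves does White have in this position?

White to move; king on h8.
In check: no.
Legal moves: Kg8, Nf7+, Nb7, Ne6, Bf8+, Bb8, Be7, Bc7, Be5, Bdc5, Bdb4, Bac5, Bab4, Bb2, Bc1, c7, f5.
Count: 17.

17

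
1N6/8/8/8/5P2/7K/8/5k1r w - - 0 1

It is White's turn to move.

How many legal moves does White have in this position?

White to move; king on h3.
In check: yes, from the black rook on h1.
Legal moves: Kg4, Kg3.
Count: 2.

2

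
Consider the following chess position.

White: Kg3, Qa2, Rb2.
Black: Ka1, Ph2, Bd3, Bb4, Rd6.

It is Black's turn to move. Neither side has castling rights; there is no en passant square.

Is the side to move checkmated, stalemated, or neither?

checkmate

Black to move; black king on a1.
In check: yes, from the white queen on a2.
King squares — b1: attacked by Qa2; a2: attacked by Rb2; b2: attacked by Qa2.
Legal moves for Black: none.
In check with no legal moves → checkmate.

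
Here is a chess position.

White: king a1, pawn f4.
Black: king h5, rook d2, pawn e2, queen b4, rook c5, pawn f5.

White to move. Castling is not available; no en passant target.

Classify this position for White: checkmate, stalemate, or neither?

White to move; white king on a1.
In check: no.
King squares — b1: attacked by Qb4; a2: attacked by Rd2; b2: attacked by Rd2.
Legal moves for White: none.
Not in check and no legal moves → stalemate.

stalemate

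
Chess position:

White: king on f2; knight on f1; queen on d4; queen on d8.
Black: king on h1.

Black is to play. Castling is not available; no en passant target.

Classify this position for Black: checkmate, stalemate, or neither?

Black to move; black king on h1.
In check: no.
King squares — g1: attacked by Kf2; g2: attacked by Kf2; h2: attacked by Nf1.
Legal moves for Black: none.
Not in check and no legal moves → stalemate.

stalemate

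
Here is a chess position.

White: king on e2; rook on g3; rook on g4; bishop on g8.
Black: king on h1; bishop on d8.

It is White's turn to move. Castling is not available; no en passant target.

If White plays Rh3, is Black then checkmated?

After Rh3: black king on h1; in check: yes, from the white rook on h3.
King squares — g1: attacked by Rg4; g2: attacked by Rg4; h2: attacked by Rh3.
Black has no legal moves → checkmate.

yes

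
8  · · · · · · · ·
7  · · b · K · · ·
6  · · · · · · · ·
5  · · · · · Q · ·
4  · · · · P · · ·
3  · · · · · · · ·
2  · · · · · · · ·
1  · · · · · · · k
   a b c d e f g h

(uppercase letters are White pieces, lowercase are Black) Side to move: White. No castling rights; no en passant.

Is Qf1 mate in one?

After Qf1: black king on h1; in check: yes, from the white queen on f1.
Black has 1 legal reply: Kh2.
In check but a legal move exists → not checkmate.

no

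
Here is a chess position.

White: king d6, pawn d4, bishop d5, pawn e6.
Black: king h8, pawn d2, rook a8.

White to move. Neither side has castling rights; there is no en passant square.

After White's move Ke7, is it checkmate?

no

After Ke7: black king on h8; in check: no.
Black is not in check, so this cannot be checkmate.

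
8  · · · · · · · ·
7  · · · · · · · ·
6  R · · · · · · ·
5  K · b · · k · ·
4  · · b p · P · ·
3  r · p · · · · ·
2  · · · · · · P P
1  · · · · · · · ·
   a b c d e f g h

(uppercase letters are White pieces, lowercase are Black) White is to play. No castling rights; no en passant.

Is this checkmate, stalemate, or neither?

checkmate

White to move; white king on a5.
In check: yes, from the black rook on a3.
King squares — a4: attacked by Ra3; b4: attacked by Bc5; b5: attacked by Bc4; a6: own rook; b6: attacked by Bc5.
Legal moves for White: none.
In check with no legal moves → checkmate.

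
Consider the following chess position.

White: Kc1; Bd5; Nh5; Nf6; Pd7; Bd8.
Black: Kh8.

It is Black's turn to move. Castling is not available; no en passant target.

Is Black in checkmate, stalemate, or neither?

Black to move; black king on h8.
In check: no.
King squares — g7: attacked by Nh5; h7: attacked by Nf6; g8: attacked by Bd5.
Legal moves for Black: none.
Not in check and no legal moves → stalemate.

stalemate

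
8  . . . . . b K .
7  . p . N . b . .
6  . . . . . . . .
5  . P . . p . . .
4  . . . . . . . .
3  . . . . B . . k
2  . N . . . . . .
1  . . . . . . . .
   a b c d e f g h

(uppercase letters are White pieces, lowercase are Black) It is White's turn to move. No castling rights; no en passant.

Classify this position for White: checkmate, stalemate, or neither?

neither

White to move; white king on g8.
In check: yes, from the black bishop on f7.
King squares — f7: available; g7: attacked by Bf8; h7: available; f8: available; h8: available.
Legal moves for White: Kh8, Kxf8, Kh7, Kxf7.
White is in check but has 4 legal moves → neither.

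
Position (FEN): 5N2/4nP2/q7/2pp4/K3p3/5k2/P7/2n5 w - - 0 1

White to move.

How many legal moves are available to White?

0

White to move; king on a4.
In check: yes, from the black queen on a6.
Legal moves: none.
Count: 0.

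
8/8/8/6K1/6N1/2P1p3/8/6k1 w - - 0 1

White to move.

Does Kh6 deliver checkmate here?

no

After Kh6: black king on g1; in check: no.
Black is not in check, so this cannot be checkmate.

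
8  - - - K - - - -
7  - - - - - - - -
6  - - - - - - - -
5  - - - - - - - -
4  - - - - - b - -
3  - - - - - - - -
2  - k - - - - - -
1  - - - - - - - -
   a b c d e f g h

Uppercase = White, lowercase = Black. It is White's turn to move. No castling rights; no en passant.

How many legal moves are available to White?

4

White to move; king on d8.
In check: no.
Legal moves: Ke8, Kc8, Ke7, Kd7.
Count: 4.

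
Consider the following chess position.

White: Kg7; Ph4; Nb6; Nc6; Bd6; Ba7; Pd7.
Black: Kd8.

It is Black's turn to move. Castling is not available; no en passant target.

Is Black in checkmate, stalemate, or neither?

Black to move; black king on d8.
In check: yes, from the white knight on c6.
King squares — c7: attacked by Bd6; d7: attacked by Nb6; e7: attacked by Nc6; c8: attacked by Nb6; e8: attacked by Pd7.
Legal moves for Black: none.
In check with no legal moves → checkmate.

checkmate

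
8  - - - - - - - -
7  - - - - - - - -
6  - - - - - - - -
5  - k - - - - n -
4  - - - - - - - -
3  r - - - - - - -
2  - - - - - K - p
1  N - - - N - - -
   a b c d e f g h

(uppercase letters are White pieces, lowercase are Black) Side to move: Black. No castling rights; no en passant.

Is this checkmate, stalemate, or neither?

Black to move; black king on b5.
In check: no.
Legal moves for Black include: Nh7, Nf7, Ne6, Ne4+, Nh3+, Nf3, Kc6, Kb6, Ka6, Kc5, Ka5, Kc4, Kb4, Ka4, Ra8, Ra7, Ra6, Ra5, ... (list truncated; more exist).
Black has legal moves and is not in check → neither.

neither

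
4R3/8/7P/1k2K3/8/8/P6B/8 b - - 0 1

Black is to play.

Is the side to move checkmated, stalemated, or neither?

neither

Black to move; black king on b5.
In check: no.
Legal moves for Black: Kc6, Kb6, Ka6, Kc5, Ka5, Kc4, Kb4, Ka4.
Black has 8 legal moves and is not in check → neither.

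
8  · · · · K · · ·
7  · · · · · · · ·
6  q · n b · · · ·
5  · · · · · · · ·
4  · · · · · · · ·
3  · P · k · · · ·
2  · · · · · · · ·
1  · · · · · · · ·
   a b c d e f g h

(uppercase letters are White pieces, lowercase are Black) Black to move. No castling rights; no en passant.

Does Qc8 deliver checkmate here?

no

After Qc8: white king on e8; in check: yes, from the black queen on c8.
White has 1 legal reply: Kf7.
In check but a legal move exists → not checkmate.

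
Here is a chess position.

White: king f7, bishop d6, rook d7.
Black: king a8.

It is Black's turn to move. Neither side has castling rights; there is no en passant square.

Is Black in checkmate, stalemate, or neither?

Black to move; black king on a8.
In check: no.
King squares — a7: attacked by Rd7; b7: attacked by Rd7; b8: attacked by Bd6.
Legal moves for Black: none.
Not in check and no legal moves → stalemate.

stalemate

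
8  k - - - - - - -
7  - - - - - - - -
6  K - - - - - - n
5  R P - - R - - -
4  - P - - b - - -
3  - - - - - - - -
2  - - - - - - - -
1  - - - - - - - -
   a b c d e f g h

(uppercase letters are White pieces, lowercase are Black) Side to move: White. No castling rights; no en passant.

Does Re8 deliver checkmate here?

After Re8: black king on a8; in check: yes, from the white rook on e8.
King squares — a7: attacked by Ka6; b7: attacked by Ka6; b8: attacked by Re8.
Black has no legal moves → checkmate.

yes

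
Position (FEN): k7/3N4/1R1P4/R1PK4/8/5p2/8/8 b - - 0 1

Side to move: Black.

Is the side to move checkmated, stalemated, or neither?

checkmate

Black to move; black king on a8.
In check: yes, from the white rook on a5.
King squares — a7: attacked by Ra5; b7: attacked by Rb6; b8: attacked by Rb6.
Legal moves for Black: none.
In check with no legal moves → checkmate.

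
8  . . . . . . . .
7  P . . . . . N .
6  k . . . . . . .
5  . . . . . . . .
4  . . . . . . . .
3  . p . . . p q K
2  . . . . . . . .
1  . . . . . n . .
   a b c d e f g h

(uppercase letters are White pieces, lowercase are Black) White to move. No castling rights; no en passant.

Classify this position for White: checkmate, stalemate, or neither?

White to move; white king on h3.
In check: yes, from the black queen on g3.
King squares — g2: attacked by Pf3; h2: attacked by Nf1; g3: attacked by Nf1; g4: attacked by Qg3; h4: attacked by Qg3.
Legal moves for White: none.
In check with no legal moves → checkmate.

checkmate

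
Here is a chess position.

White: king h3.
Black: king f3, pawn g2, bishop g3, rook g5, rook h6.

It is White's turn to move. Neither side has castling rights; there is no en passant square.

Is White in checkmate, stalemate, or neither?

checkmate

White to move; white king on h3.
In check: yes, from the black rook on h6.
King squares — g2: attacked by Kf3; h2: attacked by Bg3; g3: attacked by Kf3; g4: attacked by Kf3; h4: attacked by Bg3.
Legal moves for White: none.
In check with no legal moves → checkmate.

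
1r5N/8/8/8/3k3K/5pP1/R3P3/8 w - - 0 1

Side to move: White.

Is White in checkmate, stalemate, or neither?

White to move; white king on h4.
In check: no.
Legal moves for White include: Nf7, Ng6, Kh5, Kg5, Kg4, Kh3, Ra8, Ra7, Ra6, Ra5, Ra4+, Ra3, Rd2+, Rc2, Rb2, Ra1, exf3, g4, ... (list truncated; more exist).
White has legal moves and is not in check → neither.

neither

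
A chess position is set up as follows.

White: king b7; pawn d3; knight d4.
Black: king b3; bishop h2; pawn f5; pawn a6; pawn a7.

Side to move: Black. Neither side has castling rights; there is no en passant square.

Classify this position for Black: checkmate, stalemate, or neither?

Black to move; black king on b3.
In check: yes, from the white knight on d4.
Legal moves for Black: Kb4, Ka4, Kc3, Ka3, Kb2, Ka2.
Black is in check but has 6 legal moves → neither.

neither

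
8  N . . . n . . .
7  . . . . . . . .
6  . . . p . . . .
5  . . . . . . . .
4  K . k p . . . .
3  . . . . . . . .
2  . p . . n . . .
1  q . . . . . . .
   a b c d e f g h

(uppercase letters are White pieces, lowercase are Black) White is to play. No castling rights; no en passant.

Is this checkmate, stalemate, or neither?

White to move; white king on a4.
In check: yes, from the black queen on a1.
King squares — a3: attacked by Qa1; b3: attacked by Kc4; b4: attacked by Kc4; a5: attacked by Qa1; b5: attacked by Kc4.
Legal moves for White: none.
In check with no legal moves → checkmate.

checkmate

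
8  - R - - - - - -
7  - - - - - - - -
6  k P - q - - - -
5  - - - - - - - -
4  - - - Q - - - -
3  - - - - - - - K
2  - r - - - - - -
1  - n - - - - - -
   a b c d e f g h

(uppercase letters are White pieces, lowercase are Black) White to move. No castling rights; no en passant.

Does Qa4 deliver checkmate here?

yes

After Qa4: black king on a6; in check: yes, from the white queen on a4.
King squares — a5: attacked by Qa4; b5: attacked by Qa4; b6: attacked by Rb8; a7: attacked by Qa4; b7: attacked by Rb8.
Black has no legal moves → checkmate.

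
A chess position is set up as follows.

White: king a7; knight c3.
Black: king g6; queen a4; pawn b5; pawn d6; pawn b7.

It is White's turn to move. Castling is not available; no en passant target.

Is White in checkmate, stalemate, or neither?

neither

White to move; white king on a7.
In check: yes, from the black queen on a4.
Legal moves for White: Kb8, Kxb7, Kb6, Nxa4.
White is in check but has 4 legal moves → neither.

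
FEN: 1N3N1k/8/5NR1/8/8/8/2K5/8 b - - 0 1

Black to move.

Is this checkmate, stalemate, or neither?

stalemate

Black to move; black king on h8.
In check: no.
King squares — g7: attacked by Rg6; h7: attacked by Nf6; g8: attacked by Nf6.
Legal moves for Black: none.
Not in check and no legal moves → stalemate.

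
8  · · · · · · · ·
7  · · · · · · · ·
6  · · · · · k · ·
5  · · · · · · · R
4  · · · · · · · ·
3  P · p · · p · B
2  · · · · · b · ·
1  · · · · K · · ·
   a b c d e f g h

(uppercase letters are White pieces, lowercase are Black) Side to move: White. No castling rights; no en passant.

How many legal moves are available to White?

3

White to move; king on e1.
In check: yes, from the black bishop on f2.
Legal moves: Kxf2, Kf1, Kd1.
Count: 3.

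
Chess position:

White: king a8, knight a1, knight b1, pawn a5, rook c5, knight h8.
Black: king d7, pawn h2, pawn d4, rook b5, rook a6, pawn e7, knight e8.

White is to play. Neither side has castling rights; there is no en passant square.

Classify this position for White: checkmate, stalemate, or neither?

White to move; white king on a8.
In check: yes, from the black rook on a6.
King squares — a7: attacked by Ra6; b7: attacked by Rb5; b8: attacked by Rb5.
Legal moves for White: none.
In check with no legal moves → checkmate.

checkmate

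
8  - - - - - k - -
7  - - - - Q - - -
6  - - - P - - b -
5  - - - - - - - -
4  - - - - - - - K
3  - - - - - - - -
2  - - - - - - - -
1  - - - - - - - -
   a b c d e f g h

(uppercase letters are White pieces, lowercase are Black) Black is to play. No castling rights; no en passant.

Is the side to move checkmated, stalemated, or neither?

Black to move; black king on f8.
In check: yes, from the white queen on e7.
Legal moves for Black: Kg8.
Black is in check but has 1 legal move → neither.

neither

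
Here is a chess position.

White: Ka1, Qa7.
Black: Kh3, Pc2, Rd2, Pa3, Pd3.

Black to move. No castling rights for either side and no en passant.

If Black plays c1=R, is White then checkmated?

After c1=R: white king on a1; in check: yes, from the black rook on c1.
King squares — b1: attacked by Rc1; a2: attacked by Rd2; b2: attacked by Rd2.
White has no legal moves → checkmate.

yes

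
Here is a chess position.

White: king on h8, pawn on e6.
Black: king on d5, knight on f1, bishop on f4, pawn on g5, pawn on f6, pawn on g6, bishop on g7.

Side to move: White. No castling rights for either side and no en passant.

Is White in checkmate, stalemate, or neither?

White to move; white king on h8.
In check: yes, from the black bishop on g7.
Legal moves for White: Kg8, Kh7, Kxg7.
White is in check but has 3 legal moves → neither.

neither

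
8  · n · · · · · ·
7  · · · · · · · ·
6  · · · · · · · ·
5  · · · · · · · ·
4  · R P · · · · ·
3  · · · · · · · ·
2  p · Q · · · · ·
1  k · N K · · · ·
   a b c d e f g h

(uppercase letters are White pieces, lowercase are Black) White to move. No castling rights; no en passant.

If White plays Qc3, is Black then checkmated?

yes

After Qc3: black king on a1; in check: yes, from the white queen on c3.
King squares — b1: attacked by Rb4; a2: own pawn; b2: attacked by Qc3.
Black has no legal moves → checkmate.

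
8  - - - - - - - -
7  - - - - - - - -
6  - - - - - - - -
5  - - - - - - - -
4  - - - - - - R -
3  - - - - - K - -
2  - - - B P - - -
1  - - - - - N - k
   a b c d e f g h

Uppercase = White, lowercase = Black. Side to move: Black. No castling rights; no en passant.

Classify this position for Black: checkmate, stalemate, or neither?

Black to move; black king on h1.
In check: no.
King squares — g1: attacked by Rg4; g2: attacked by Kf3; h2: attacked by Nf1.
Legal moves for Black: none.
Not in check and no legal moves → stalemate.

stalemate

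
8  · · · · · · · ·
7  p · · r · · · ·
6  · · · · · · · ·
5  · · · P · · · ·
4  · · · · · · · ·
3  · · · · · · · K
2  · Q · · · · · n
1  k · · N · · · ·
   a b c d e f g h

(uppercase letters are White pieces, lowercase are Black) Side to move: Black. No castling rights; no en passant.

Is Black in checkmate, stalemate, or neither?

checkmate

Black to move; black king on a1.
In check: yes, from the white queen on b2.
King squares — b1: attacked by Qb2; a2: attacked by Qb2; b2: attacked by Nd1.
Legal moves for Black: none.
In check with no legal moves → checkmate.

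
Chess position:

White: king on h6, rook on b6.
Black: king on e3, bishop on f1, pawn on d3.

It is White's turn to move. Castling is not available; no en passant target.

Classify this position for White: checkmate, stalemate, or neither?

White to move; white king on h6.
In check: no.
Legal moves for White: Kh7, Kg7, Kg6, Kh5, Kg5, Rb8, Rb7, Rg6, Rf6, Re6+, Rd6, Rc6, Ra6, Rb5, Rb4, Rb3, Rb2, Rb1.
White has 18 legal moves and is not in check → neither.

neither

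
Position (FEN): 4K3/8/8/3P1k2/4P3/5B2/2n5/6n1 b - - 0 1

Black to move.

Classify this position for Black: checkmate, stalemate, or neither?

neither

Black to move; black king on f5.
In check: yes, from the white pawn on e4.
Legal moves for Black: Kg6, Kf6, Kg5, Ke5, Kf4.
Black is in check but has 5 legal moves → neither.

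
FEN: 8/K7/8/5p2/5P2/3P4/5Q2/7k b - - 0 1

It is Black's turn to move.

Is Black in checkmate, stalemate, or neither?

Black to move; black king on h1.
In check: no.
King squares — g1: attacked by Qf2; g2: attacked by Qf2; h2: attacked by Qf2.
Legal moves for Black: none.
Not in check and no legal moves → stalemate.

stalemate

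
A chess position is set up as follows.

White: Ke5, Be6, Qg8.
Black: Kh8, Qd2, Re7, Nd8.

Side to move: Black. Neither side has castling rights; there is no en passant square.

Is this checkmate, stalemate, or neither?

checkmate

Black to move; black king on h8.
In check: yes, from the white queen on g8.
King squares — g7: attacked by Qg8; h7: attacked by Qg8; g8: attacked by Be6.
Legal moves for Black: none.
In check with no legal moves → checkmate.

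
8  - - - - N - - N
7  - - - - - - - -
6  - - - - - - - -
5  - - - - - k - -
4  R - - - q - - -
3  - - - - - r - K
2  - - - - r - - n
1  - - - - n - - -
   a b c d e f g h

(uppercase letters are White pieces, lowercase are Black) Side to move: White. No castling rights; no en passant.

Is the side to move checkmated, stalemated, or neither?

White to move; white king on h3.
In check: yes, from the black rook on f3.
King squares — g2: attacked by Ne1; h2: attacked by Re2; g3: attacked by Rf3; g4: attacked by Nh2; h4: attacked by Qe4.
Legal moves for White: none.
In check with no legal moves → checkmate.

checkmate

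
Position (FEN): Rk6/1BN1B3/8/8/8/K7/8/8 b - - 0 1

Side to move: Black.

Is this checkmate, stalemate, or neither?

Black to move; black king on b8.
In check: yes, from the white rook on a8.
Legal moves for Black: Kxc7, Kxb7.
Black is in check but has 2 legal moves → neither.

neither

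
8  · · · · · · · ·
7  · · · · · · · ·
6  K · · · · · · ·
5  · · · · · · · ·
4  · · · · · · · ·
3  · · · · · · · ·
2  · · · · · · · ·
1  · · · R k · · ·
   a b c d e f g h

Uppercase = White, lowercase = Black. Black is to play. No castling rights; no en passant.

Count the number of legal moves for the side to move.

3

Black to move; king on e1.
In check: yes, from the white rook on d1.
Legal moves: Kf2, Ke2, Kxd1.
Count: 3.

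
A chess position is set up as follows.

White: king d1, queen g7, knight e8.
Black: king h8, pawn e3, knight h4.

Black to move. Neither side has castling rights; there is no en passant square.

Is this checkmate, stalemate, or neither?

Black to move; black king on h8.
In check: yes, from the white queen on g7.
King squares — g7: attacked by Ne8; h7: attacked by Qg7; g8: attacked by Qg7.
Legal moves for Black: none.
In check with no legal moves → checkmate.

checkmate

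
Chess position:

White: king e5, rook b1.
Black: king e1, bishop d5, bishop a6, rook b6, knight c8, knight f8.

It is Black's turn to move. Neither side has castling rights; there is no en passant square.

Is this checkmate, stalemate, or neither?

Black to move; black king on e1.
In check: yes, from the white rook on b1.
King squares — d1: attacked by Rb1; f1: attacked by Rb1; d2: available; e2: available; f2: available.
Legal moves for Black: Kf2, Ke2, Kd2, Rxb1.
Black is in check but has 4 legal moves → neither.

neither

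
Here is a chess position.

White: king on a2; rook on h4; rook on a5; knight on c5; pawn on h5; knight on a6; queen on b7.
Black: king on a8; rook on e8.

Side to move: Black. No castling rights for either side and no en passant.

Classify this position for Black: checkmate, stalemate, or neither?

Black to move; black king on a8.
In check: yes, from the white queen on b7.
King squares — a7: attacked by Qb7; b7: attacked by Nc5; b8: attacked by Na6.
Legal moves for Black: none.
In check with no legal moves → checkmate.

checkmate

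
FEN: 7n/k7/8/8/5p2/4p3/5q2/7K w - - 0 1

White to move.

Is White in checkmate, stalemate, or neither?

White to move; white king on h1.
In check: no.
King squares — g1: attacked by Qf2; g2: attacked by Qf2; h2: attacked by Qf2.
Legal moves for White: none.
Not in check and no legal moves → stalemate.

stalemate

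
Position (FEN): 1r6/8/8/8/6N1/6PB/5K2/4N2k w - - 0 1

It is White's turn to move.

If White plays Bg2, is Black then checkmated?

After Bg2: black king on h1; in check: yes, from the white bishop on g2.
King squares — g1: attacked by Kf2; g2: attacked by Ne1; h2: attacked by Ng4.
Black has no legal moves → checkmate.

yes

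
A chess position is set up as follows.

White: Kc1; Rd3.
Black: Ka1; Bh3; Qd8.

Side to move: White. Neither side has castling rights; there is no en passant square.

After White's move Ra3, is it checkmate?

yes

After Ra3: black king on a1; in check: yes, from the white rook on a3.
King squares — b1: attacked by Kc1; a2: attacked by Ra3; b2: attacked by Kc1.
Black has no legal moves → checkmate.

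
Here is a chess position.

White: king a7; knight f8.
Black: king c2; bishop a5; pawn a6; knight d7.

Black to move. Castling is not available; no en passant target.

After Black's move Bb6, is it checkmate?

no

After Bb6: white king on a7; in check: yes, from the black bishop on b6.
White has 3 legal replies: Ka8, Kb7, Kxa6.
In check but a legal move exists → not checkmate.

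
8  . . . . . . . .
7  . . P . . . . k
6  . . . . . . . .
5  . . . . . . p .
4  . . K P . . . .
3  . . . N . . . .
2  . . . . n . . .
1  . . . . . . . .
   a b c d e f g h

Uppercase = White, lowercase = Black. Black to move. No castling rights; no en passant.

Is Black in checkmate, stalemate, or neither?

neither

Black to move; black king on h7.
In check: no.
Legal moves for Black: Kh8, Kg8, Kg7, Kh6, Kg6, Nf4, Nxd4, Ng3, Nc3, Ng1, Nc1, g4.
Black has 12 legal moves and is not in check → neither.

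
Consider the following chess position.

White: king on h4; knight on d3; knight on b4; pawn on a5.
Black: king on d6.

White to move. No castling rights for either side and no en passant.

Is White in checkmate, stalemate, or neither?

White to move; white king on h4.
In check: no.
Legal moves for White: Kh5, Kg5, Kg4, Kh3, Kg3, Nc6, Na6, Nd5, Nc2, Na2, Ne5, Nc5, Nf4, Nf2, Nb2, Ne1, Nc1, a6.
White has 18 legal moves and is not in check → neither.

neither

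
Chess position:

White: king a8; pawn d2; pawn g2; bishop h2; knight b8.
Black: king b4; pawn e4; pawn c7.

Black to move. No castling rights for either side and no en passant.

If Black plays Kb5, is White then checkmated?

After Kb5: white king on a8; in check: no.
White is not in check, so this cannot be checkmate.

no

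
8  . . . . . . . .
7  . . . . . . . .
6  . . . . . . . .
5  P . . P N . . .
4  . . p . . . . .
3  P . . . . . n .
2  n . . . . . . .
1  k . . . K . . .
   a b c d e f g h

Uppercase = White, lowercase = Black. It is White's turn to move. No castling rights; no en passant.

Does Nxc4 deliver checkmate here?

no

After Nxc4: black king on a1; in check: no.
Black is not in check, so this cannot be checkmate.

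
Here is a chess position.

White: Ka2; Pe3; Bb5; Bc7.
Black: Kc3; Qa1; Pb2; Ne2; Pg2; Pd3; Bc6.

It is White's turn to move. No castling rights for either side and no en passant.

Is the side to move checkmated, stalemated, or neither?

checkmate

White to move; white king on a2.
In check: yes, from the black queen on a1.
King squares — a1: attacked by Pb2; b1: attacked by Qa1; b2: attacked by Qa1; a3: attacked by Qa1; b3: attacked by Kc3.
Legal moves for White: none.
In check with no legal moves → checkmate.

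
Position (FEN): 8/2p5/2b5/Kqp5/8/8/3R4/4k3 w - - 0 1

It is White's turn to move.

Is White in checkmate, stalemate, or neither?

checkmate

White to move; white king on a5.
In check: yes, from the black queen on b5.
King squares — a4: attacked by Qb5; b4: attacked by Qb5; b5: attacked by Bc6; a6: attacked by Qb5; b6: attacked by Qb5.
Legal moves for White: none.
In check with no legal moves → checkmate.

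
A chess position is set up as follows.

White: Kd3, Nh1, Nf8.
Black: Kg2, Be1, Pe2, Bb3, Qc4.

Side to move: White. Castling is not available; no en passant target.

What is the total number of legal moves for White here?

White to move; king on d3.
In check: yes, from the black queen on c4.
Legal moves: Ke3.
Count: 1.

1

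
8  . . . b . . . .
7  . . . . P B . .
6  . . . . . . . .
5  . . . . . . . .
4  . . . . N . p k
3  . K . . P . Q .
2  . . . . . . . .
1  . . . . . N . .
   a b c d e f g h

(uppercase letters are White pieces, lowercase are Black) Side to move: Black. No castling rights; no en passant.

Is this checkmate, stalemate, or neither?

Black to move; black king on h4.
In check: yes, from the white queen on g3.
King squares — g3: attacked by Nf1; h3: attacked by Qg3; g4: own pawn; g5: attacked by Ne4; h5: attacked by Bf7.
Legal moves for Black: none.
In check with no legal moves → checkmate.

checkmate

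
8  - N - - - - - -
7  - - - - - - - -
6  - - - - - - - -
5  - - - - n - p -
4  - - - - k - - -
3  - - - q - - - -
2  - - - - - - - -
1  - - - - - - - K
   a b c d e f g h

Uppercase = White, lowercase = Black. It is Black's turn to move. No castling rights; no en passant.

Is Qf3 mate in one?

no

After Qf3: white king on h1; in check: yes, from the black queen on f3.
White has 2 legal replies: Kh2, Kg1.
In check but a legal move exists → not checkmate.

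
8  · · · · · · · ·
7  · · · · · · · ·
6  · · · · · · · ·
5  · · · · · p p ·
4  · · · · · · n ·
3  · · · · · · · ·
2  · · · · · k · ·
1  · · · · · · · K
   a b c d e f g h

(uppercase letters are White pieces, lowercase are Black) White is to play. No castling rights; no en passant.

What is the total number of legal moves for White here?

White to move; king on h1.
In check: no.
Legal moves: none.
Count: 0.

0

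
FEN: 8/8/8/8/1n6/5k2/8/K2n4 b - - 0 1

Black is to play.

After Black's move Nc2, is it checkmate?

After Nc2: white king on a1; in check: yes, from the black knight on c2.
White has 2 legal replies: Ka2, Kb1.
In check but a legal move exists → not checkmate.

no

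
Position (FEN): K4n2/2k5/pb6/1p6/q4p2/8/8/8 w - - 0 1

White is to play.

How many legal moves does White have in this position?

0

White to move; king on a8.
In check: no.
Legal moves: none.
Count: 0.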